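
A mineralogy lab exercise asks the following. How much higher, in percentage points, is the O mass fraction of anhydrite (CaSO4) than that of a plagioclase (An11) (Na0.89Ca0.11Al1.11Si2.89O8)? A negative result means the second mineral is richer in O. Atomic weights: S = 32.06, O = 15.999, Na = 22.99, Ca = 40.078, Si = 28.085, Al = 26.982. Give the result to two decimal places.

-1.48 percentage points

O in CaSO4: molar mass 136.134 g/mol; 4×15.999 = 63.996 g → 47.01 wt%.
O in Na0.89Ca0.11Al1.11Si2.89O8: molar mass 263.977 g/mol; 8×15.999 = 127.992 g → 48.49 wt%.
Difference = 47.01 − 48.49 = -1.48 percentage points.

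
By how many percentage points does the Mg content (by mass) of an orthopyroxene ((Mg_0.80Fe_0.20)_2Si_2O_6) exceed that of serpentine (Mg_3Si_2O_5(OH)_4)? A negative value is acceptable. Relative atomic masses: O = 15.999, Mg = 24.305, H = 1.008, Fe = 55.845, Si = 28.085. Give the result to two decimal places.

-8.09 percentage points

Mg in (Mg_0.80Fe_0.20)_2Si_2O_6: molar mass 213.390 g/mol; 1.60×24.305 = 38.888 g → 18.22 wt%.
Mg in Mg_3Si_2O_5(OH)_4: molar mass 277.108 g/mol; 3×24.305 = 72.915 g → 26.31 wt%.
Difference = 18.22 − 26.31 = -8.09 percentage points.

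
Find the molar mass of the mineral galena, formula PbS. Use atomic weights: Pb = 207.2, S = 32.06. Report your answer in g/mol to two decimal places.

239.26 g/mol

The formula mass is the sum 1·207.2 + 1·32.06.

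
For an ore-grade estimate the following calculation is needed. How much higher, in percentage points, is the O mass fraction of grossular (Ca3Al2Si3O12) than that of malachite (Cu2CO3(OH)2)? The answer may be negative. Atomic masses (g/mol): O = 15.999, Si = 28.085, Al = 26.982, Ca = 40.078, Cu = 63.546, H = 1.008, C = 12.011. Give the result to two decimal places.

6.44 percentage points

First mineral: 191.988 g O in 450.441 g formula = 42.62 wt% O.
Second mineral: 79.995 g O in 221.114 g formula = 36.18 wt% O.
42.62% − 36.18% gives a difference of 6.44 percentage points.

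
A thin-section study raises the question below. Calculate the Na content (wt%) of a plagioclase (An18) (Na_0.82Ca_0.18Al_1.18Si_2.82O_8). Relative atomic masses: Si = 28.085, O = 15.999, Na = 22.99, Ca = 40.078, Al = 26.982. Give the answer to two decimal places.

M(Na_0.82Ca_0.18Al_1.18Si_2.82O_8) = 265.096 g/mol.
Na contributes 0.82 × 22.99 = 18.852 g per mole.
18.852/265.096 = 0.0711 → 7.11%.

7.11 wt%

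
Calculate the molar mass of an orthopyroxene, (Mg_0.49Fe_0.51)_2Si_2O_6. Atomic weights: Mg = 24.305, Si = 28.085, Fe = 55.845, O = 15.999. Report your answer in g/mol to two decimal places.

232.94 g/mol

The formula mass is the sum 0.98×24.305 + 1.02×55.845 + 2×28.085 + 6×15.999.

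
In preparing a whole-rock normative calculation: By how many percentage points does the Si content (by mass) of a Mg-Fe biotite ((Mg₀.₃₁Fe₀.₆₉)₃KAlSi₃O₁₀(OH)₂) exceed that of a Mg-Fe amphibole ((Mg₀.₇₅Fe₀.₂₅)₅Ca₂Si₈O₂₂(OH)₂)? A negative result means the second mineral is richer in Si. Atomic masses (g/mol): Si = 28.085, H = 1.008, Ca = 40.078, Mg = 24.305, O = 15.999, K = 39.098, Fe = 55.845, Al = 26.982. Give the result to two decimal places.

-8.92 percentage points

First mineral: 84.255 g Si in 482.542 g formula = 17.46 wt% Si.
Second mineral: 224.680 g Si in 851.778 g formula = 26.38 wt% Si.
17.46% − 26.38% gives a difference of -8.92 percentage points.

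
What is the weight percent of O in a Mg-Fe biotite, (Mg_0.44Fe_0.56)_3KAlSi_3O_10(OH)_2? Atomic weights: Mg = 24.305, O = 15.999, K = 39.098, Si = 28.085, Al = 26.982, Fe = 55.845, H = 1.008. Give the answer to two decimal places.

Formula mass = 1.32·24.305 + 1.68·55.845 + 1·39.098 + 1·26.982 + 3·28.085 + 12·15.999 + 2·1.008 = 470.241 g/mol, of which 191.988 g is O.
So O makes up 191.988/470.241 = 0.4083 of the mass, i.e. 40.83%.

40.83 wt%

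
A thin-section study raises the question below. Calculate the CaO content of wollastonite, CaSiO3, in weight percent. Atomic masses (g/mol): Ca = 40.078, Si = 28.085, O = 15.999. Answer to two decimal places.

Molar mass of CaSiO3 = 1*40.078 + 1*28.085 + 3*15.999 = 116.160 g/mol.
Each formula unit contains 1 Ca, equivalent to 1/1 = 1.0000 mol CaO.
M(CaO) = 1×40.078 + 1×15.999 = 56.077 g/mol.
Mass of CaO per formula unit = 1.0000 × 56.077 = 56.077 g.
CaO wt% = 56.077 / 116.160 × 100 = 48.28%.

48.28 wt%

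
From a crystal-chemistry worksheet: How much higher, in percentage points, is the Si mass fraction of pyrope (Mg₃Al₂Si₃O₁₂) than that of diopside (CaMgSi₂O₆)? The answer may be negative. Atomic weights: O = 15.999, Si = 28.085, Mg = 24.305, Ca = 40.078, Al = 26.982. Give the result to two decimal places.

-5.04 percentage points

First mineral: 84.255 g Si in 403.122 g formula = 20.90 wt% Si.
Second mineral: 56.170 g Si in 216.547 g formula = 25.94 wt% Si.
20.90% − 25.94% gives a difference of -5.04 percentage points.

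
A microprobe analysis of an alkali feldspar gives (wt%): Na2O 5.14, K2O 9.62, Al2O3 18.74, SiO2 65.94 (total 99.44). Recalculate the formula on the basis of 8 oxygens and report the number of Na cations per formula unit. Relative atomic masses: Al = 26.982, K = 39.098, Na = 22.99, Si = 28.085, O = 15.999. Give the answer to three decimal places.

0.453 Na apfu

Na2O: 5.14/61.979 = 0.08293 mol → 0.16586 mol Na, 0.08293 mol O.
K2O: 9.62/94.195 = 0.10213 mol → 0.20426 mol K, 0.10213 mol O.
Al2O3: 18.74/101.961 = 0.18380 mol → 0.36760 mol Al, 0.55140 mol O.
SiO2: 65.94/60.083 = 1.09748 mol → 1.09748 mol Si, 2.19496 mol O.
Total oxygen = 2.93142 mol. Normalization factor = 8/2.93142 = 2.72905.
Na per 8 O = 0.16586 × 2.72905 = 0.453.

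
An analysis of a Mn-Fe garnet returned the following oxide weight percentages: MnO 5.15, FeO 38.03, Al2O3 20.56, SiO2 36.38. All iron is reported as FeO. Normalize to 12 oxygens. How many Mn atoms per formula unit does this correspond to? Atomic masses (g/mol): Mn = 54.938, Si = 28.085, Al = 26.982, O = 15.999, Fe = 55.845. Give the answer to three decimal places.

MnO (M=70.937): mol = 0.07260; Mn = 0.07260, O = 0.07260.
FeO (M=71.844): mol = 0.52934; Fe = 0.52934, O = 0.52934.
Al2O3 (M=101.961): mol = 0.20165; Al = 0.40330, O = 0.60495.
SiO2 (M=60.083): mol = 0.60550; Si = 0.60550, O = 1.21100.
ΣO = 2.41789; factor = 12/ΣO = 4.96300.
Mn apfu = 0.07260 × 4.96300 = 0.360.

0.360 Mn apfu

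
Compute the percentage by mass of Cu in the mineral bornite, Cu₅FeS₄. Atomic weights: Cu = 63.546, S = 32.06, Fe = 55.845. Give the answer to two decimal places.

63.32 wt%

Formula mass = 5·63.546 + 1·55.845 + 4·32.06 = 501.815 g/mol, of which 317.730 g is Cu.
So Cu makes up 317.730/501.815 = 0.6332 of the mass, i.e. 63.32%.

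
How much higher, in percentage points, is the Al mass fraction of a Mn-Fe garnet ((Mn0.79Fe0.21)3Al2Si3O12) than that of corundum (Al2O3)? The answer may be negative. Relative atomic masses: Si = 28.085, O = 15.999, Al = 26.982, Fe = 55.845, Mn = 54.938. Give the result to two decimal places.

First mineral: 53.964 g Al in 495.592 g formula = 10.89 wt% Al.
Second mineral: 53.964 g Al in 101.961 g formula = 52.93 wt% Al.
10.89% − 52.93% gives a difference of -42.04 percentage points.

-42.04 percentage points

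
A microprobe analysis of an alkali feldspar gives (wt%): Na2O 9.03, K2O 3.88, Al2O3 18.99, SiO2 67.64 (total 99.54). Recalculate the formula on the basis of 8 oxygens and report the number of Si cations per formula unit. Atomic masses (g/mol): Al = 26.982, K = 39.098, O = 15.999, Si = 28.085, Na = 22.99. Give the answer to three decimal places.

9.03 wt% Na2O ÷ 61.979 g/mol = 0.14569 mol, giving 0.29138 Na and 0.14569 O.
3.88 wt% K2O ÷ 94.195 g/mol = 0.04119 mol, giving 0.08238 K and 0.04119 O.
18.99 wt% Al2O3 ÷ 101.961 g/mol = 0.18625 mol, giving 0.37250 Al and 0.55875 O.
67.64 wt% SiO2 ÷ 60.083 g/mol = 1.12578 mol, giving 1.12578 Si and 2.25156 O.
Oxygen sums to 2.99719; scaling by 8/2.99719 = 2.66917 puts the formula on 8 O.
Si: 1.12578 × 2.66917 = 3.005 atoms per formula unit.

3.005 Si apfu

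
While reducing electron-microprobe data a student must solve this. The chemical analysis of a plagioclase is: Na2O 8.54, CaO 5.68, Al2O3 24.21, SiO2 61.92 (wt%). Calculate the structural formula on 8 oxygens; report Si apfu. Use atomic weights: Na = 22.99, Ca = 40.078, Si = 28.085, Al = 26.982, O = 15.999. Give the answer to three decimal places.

2.737 Si apfu

8.54 wt% Na2O ÷ 61.979 g/mol = 0.13779 mol, giving 0.27558 Na and 0.13779 O.
5.68 wt% CaO ÷ 56.077 g/mol = 0.10129 mol, giving 0.10129 Ca and 0.10129 O.
24.21 wt% Al2O3 ÷ 101.961 g/mol = 0.23744 mol, giving 0.47488 Al and 0.71232 O.
61.92 wt% SiO2 ÷ 60.083 g/mol = 1.03057 mol, giving 1.03057 Si and 2.06114 O.
Oxygen sums to 3.01254; scaling by 8/3.01254 = 2.65557 puts the formula on 8 O.
Si: 1.03057 × 2.65557 = 2.737 atoms per formula unit.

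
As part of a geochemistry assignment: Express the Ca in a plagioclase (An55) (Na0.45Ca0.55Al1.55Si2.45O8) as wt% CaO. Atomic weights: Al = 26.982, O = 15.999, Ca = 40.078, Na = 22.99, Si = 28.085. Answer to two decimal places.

Formula mass = 271.011 g/mol.
0.55 Ca → 0.5500 mol CaO per formula unit; M(CaO) = 56.077, so CaO mass = 30.842 g.
30.842/271.011 × 100 = 11.38 wt%.

11.38 wt%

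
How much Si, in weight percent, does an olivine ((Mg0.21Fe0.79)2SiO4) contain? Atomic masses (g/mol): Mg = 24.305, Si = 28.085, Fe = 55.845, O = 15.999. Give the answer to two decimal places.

14.74 weight percent

M((Mg0.21Fe0.79)2SiO4) = 190.524 g/mol.
Si contributes 1 × 28.085 = 28.085 g per mole.
28.085/190.524 = 0.1474 → 14.74%.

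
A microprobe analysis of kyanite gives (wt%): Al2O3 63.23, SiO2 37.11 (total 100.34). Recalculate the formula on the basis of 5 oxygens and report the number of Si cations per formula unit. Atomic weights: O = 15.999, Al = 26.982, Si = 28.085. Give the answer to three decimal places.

0.998 Si apfu

63.23 wt% Al2O3 ÷ 101.961 g/mol = 0.62014 mol, giving 1.24028 Al and 1.86042 O.
37.11 wt% SiO2 ÷ 60.083 g/mol = 0.61765 mol, giving 0.61765 Si and 1.23530 O.
Oxygen sums to 3.09572; scaling by 5/3.09572 = 1.61513 puts the formula on 5 O.
Si: 0.61765 × 1.61513 = 0.998 atoms per formula unit.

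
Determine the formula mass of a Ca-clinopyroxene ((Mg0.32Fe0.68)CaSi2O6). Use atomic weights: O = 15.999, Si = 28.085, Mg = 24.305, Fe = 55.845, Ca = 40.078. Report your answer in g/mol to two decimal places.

237.99 g/mol

The formula mass is the sum 0.32(24.305) + 0.68(55.845) + 1(40.078) + 2(28.085) + 6(15.999).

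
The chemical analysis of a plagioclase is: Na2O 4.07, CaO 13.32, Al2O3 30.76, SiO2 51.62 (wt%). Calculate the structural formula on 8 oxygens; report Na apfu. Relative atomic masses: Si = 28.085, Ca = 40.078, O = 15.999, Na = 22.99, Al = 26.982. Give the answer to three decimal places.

4.07 wt% Na2O ÷ 61.979 g/mol = 0.06567 mol, giving 0.13134 Na and 0.06567 O.
13.32 wt% CaO ÷ 56.077 g/mol = 0.23753 mol, giving 0.23753 Ca and 0.23753 O.
30.76 wt% Al2O3 ÷ 101.961 g/mol = 0.30168 mol, giving 0.60336 Al and 0.90504 O.
51.62 wt% SiO2 ÷ 60.083 g/mol = 0.85914 mol, giving 0.85914 Si and 1.71828 O.
Oxygen sums to 2.92652; scaling by 8/2.92652 = 2.73362 puts the formula on 8 O.
Na: 0.13134 × 2.73362 = 0.359 atoms per formula unit.

0.359 Na apfu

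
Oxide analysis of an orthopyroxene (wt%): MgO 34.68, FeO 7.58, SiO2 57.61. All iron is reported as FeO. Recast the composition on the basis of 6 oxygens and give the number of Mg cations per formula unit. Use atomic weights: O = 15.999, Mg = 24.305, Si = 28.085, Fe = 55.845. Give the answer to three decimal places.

MgO: 34.68/40.304 = 0.86046 mol → 0.86046 mol Mg, 0.86046 mol O.
FeO: 7.58/71.844 = 0.10551 mol → 0.10551 mol Fe, 0.10551 mol O.
SiO2: 57.61/60.083 = 0.95884 mol → 0.95884 mol Si, 1.91768 mol O.
Total oxygen = 2.88365 mol. Normalization factor = 6/2.88365 = 2.08070.
Mg per 6 O = 0.86046 × 2.08070 = 1.790.

1.790 Mg apfu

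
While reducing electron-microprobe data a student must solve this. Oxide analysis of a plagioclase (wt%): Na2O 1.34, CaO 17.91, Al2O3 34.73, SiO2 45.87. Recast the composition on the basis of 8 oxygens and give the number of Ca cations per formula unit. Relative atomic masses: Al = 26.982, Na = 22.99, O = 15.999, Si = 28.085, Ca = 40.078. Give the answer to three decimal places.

0.884 Ca apfu

Na2O: 1.34/61.979 = 0.02162 mol → 0.04324 mol Na, 0.02162 mol O.
CaO: 17.91/56.077 = 0.31938 mol → 0.31938 mol Ca, 0.31938 mol O.
Al2O3: 34.73/101.961 = 0.34062 mol → 0.68124 mol Al, 1.02186 mol O.
SiO2: 45.87/60.083 = 0.76344 mol → 0.76344 mol Si, 1.52688 mol O.
Total oxygen = 2.88974 mol. Normalization factor = 8/2.88974 = 2.76842.
Ca per 8 O = 0.31938 × 2.76842 = 0.884.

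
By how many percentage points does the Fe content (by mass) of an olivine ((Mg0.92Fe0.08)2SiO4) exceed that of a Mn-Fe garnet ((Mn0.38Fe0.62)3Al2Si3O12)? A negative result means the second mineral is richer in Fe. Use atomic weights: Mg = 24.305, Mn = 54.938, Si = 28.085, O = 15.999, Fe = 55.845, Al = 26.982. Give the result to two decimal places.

-14.78 percentage points

Fe in (Mg0.92Fe0.08)2SiO4: molar mass 145.737 g/mol; 0.16×55.845 = 8.935 g → 6.13 wt%.
Fe in (Mn0.38Fe0.62)3Al2Si3O12: molar mass 496.708 g/mol; 1.86×55.845 = 103.872 g → 20.91 wt%.
Difference = 6.13 − 20.91 = -14.78 percentage points.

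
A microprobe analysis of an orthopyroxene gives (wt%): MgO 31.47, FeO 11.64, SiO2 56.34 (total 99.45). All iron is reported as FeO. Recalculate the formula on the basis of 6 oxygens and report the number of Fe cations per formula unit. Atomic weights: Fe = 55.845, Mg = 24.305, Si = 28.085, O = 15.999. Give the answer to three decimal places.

0.345 Fe apfu

MgO: 31.47/40.304 = 0.78082 mol → 0.78082 mol Mg, 0.78082 mol O.
FeO: 11.64/71.844 = 0.16202 mol → 0.16202 mol Fe, 0.16202 mol O.
SiO2: 56.34/60.083 = 0.93770 mol → 0.93770 mol Si, 1.87540 mol O.
Total oxygen = 2.81824 mol. Normalization factor = 6/2.81824 = 2.12899.
Fe per 6 O = 0.16202 × 2.12899 = 0.345.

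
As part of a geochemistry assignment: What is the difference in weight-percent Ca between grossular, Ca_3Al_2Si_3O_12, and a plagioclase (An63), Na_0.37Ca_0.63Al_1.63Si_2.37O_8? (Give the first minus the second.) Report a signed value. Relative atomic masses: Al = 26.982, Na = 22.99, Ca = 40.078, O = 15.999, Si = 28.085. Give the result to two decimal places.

17.42 percentage points

First mineral: 120.234 g Ca in 450.441 g formula = 26.69 wt% Ca.
Second mineral: 25.249 g Ca in 272.290 g formula = 9.27 wt% Ca.
26.69% − 9.27% gives a difference of 17.42 percentage points.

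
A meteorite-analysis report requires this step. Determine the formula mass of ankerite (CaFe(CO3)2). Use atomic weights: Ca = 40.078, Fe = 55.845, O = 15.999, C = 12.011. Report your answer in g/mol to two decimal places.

215.94 g/mol

Ca: 1 × 40.078 = 40.0780
Fe: 1 × 55.845 = 55.8450
C: 2 × 12.011 = 24.0220
O: 6 × 15.999 = 95.9940
Summing the contributions gives the formula mass.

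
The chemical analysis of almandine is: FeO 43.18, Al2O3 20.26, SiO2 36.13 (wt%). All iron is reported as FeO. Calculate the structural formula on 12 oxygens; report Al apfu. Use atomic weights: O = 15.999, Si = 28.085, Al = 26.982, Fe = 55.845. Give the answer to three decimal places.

FeO: 43.18/71.844 = 0.60102 mol → 0.60102 mol Fe, 0.60102 mol O.
Al2O3: 20.26/101.961 = 0.19870 mol → 0.39740 mol Al, 0.59610 mol O.
SiO2: 36.13/60.083 = 0.60133 mol → 0.60133 mol Si, 1.20266 mol O.
Total oxygen = 2.39978 mol. Normalization factor = 12/2.39978 = 5.00046.
Al per 12 O = 0.39740 × 5.00046 = 1.987.

1.987 Al apfu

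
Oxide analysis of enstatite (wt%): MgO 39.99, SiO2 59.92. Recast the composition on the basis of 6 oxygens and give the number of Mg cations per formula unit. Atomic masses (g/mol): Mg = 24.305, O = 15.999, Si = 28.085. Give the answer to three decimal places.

1.993 Mg apfu

39.99 wt% MgO ÷ 40.304 g/mol = 0.99221 mol, giving 0.99221 Mg and 0.99221 O.
59.92 wt% SiO2 ÷ 60.083 g/mol = 0.99729 mol, giving 0.99729 Si and 1.99458 O.
Oxygen sums to 2.98679; scaling by 6/2.98679 = 2.00885 puts the formula on 6 O.
Mg: 0.99221 × 2.00885 = 1.993 atoms per formula unit.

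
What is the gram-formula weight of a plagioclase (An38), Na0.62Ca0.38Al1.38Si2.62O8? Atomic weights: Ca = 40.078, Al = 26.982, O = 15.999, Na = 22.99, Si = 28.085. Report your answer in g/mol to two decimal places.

The formula mass is the sum 0.62×22.99 + 0.38×40.078 + 1.38×26.982 + 2.62×28.085 + 8×15.999.

268.29 g/mol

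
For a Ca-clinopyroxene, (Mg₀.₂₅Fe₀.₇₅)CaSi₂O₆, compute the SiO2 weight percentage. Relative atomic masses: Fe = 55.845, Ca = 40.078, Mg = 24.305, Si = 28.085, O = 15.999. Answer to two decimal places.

50.03 wt%

M((Mg₀.₂₅Fe₀.₇₅)CaSi₂O₆) = 240.202 g/mol; M(SiO2) = 60.083 g/mol.
Moles SiO2 per formula unit = 2 Si ÷ 1 = 2.0000.
SiO2 fraction = (2.0000 × 60.083) / 240.202 = 120.166/240.202 = 0.5003.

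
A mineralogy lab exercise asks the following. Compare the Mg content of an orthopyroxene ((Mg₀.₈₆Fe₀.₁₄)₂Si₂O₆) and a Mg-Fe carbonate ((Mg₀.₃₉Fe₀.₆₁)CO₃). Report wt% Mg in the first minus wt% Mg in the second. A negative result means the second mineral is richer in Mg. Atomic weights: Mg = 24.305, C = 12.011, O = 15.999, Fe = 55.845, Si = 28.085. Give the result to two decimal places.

10.79 percentage points

M((Mg₀.₈₆Fe₀.₁₄)₂Si₂O₆) = 209.605 g/mol, so wt% Mg = 41.805/209.605 × 100 = 19.94%.
M((Mg₀.₃₉Fe₀.₆₁)CO₃) = 103.552 g/mol, so wt% Mg = 9.479/103.552 × 100 = 9.15%.
19.94 − 9.15 = 10.79 pp.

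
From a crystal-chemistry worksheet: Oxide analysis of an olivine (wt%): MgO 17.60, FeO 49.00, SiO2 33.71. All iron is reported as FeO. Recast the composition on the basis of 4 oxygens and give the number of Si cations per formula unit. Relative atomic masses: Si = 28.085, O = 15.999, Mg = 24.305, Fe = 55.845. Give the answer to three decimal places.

1.002 Si apfu

17.60 wt% MgO ÷ 40.304 g/mol = 0.43668 mol, giving 0.43668 Mg and 0.43668 O.
49.00 wt% FeO ÷ 71.844 g/mol = 0.68203 mol, giving 0.68203 Fe and 0.68203 O.
33.71 wt% SiO2 ÷ 60.083 g/mol = 0.56106 mol, giving 0.56106 Si and 1.12212 O.
Oxygen sums to 2.24083; scaling by 4/2.24083 = 1.78505 puts the formula on 4 O.
Si: 0.56106 × 1.78505 = 1.002 atoms per formula unit.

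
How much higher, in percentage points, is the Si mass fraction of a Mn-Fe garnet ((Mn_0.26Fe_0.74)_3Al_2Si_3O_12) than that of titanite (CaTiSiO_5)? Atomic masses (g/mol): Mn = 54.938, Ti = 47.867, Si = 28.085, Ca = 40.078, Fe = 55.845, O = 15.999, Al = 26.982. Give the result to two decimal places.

Si in (Mn_0.26Fe_0.74)_3Al_2Si_3O_12: molar mass 497.035 g/mol; 3×28.085 = 84.255 g → 16.95 wt%.
Si in CaTiSiO_5: molar mass 196.025 g/mol; 1×28.085 = 28.085 g → 14.33 wt%.
Difference = 16.95 − 14.33 = 2.62 percentage points.

2.62 percentage points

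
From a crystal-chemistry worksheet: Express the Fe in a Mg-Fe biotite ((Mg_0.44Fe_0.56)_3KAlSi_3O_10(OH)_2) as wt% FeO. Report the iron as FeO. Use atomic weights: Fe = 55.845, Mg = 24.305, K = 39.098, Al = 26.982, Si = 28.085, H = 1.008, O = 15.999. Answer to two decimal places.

M((Mg_0.44Fe_0.56)_3KAlSi_3O_10(OH)_2) = 470.241 g/mol; M(FeO) = 71.844 g/mol.
Moles FeO per formula unit = 1.68 Fe ÷ 1 = 1.6800.
FeO fraction = (1.6800 × 71.844) / 470.241 = 120.698/470.241 = 0.2567.

25.67 wt%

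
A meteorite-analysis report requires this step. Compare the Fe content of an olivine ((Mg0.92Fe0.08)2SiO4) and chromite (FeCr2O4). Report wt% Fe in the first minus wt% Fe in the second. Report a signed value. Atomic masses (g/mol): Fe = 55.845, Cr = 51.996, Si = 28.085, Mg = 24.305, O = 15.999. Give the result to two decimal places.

-18.82 percentage points

M((Mg0.92Fe0.08)2SiO4) = 145.737 g/mol, so wt% Fe = 8.935/145.737 × 100 = 6.13%.
M(FeCr2O4) = 223.833 g/mol, so wt% Fe = 55.845/223.833 × 100 = 24.95%.
6.13 − 24.95 = -18.82 pp.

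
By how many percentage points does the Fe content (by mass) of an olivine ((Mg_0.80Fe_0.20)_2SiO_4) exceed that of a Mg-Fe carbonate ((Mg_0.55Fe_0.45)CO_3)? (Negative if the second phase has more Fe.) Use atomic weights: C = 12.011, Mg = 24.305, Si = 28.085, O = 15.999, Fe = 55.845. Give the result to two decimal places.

-10.94 percentage points

Fe in (Mg_0.80Fe_0.20)_2SiO_4: molar mass 153.307 g/mol; 0.40×55.845 = 22.338 g → 14.57 wt%.
Fe in (Mg_0.55Fe_0.45)CO_3: molar mass 98.506 g/mol; 0.45×55.845 = 25.130 g → 25.51 wt%.
Difference = 14.57 − 25.51 = -10.94 percentage points.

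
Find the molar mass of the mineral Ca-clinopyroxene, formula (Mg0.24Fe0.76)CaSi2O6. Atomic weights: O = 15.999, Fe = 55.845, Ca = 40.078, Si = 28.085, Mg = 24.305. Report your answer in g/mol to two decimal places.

Mg: 0.24 × 24.305 = 5.8332
Fe: 0.76 × 55.845 = 42.4422
Ca: 1 × 40.078 = 40.0780
Si: 2 × 28.085 = 56.1700
O: 6 × 15.999 = 95.9940
Summing the contributions gives the formula mass.

240.52 g/mol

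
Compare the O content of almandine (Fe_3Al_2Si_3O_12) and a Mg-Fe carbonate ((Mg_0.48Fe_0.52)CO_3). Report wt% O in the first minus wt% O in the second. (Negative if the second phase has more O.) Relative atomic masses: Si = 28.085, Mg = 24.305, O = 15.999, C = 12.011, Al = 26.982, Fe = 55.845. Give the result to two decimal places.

First mineral: 191.988 g O in 497.742 g formula = 38.57 wt% O.
Second mineral: 47.997 g O in 100.714 g formula = 47.66 wt% O.
38.57% − 47.66% gives a difference of -9.09 percentage points.

-9.09 percentage points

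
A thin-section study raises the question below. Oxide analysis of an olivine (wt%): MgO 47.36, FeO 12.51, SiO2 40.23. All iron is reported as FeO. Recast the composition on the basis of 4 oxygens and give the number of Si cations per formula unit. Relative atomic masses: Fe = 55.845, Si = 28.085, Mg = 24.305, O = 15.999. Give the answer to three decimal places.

47.36 wt% MgO ÷ 40.304 g/mol = 1.17507 mol, giving 1.17507 Mg and 1.17507 O.
12.51 wt% FeO ÷ 71.844 g/mol = 0.17413 mol, giving 0.17413 Fe and 0.17413 O.
40.23 wt% SiO2 ÷ 60.083 g/mol = 0.66957 mol, giving 0.66957 Si and 1.33914 O.
Oxygen sums to 2.68834; scaling by 4/2.68834 = 1.48791 puts the formula on 4 O.
Si: 0.66957 × 1.48791 = 0.996 atoms per formula unit.

0.996 Si apfu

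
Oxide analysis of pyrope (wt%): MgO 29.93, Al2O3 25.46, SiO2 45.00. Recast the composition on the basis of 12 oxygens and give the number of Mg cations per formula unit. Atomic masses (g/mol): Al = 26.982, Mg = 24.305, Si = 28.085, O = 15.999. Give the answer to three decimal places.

29.93 wt% MgO ÷ 40.304 g/mol = 0.74261 mol, giving 0.74261 Mg and 0.74261 O.
25.46 wt% Al2O3 ÷ 101.961 g/mol = 0.24970 mol, giving 0.49940 Al and 0.74910 O.
45.00 wt% SiO2 ÷ 60.083 g/mol = 0.74896 mol, giving 0.74896 Si and 1.49792 O.
Oxygen sums to 2.98963; scaling by 12/2.98963 = 4.01387 puts the formula on 12 O.
Mg: 0.74261 × 4.01387 = 2.981 atoms per formula unit.

2.981 Mg apfu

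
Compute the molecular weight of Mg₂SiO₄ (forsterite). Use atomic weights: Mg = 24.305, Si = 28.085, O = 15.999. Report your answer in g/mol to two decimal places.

140.69 g/mol

Mg: 2 × 24.305 = 48.6100
Si: 1 × 28.085 = 28.0850
O: 4 × 15.999 = 63.9960
Summing the contributions gives the formula mass.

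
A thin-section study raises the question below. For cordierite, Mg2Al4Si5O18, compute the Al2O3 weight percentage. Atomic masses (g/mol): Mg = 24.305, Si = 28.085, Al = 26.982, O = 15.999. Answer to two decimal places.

34.86 wt%

Molar mass of Mg2Al4Si5O18 = 2*24.305 + 4*26.982 + 5*28.085 + 18*15.999 = 584.945 g/mol.
Each formula unit contains 4 Al, equivalent to 4/2 = 2.0000 mol Al2O3.
M(Al2O3) = 2×26.982 + 3×15.999 = 101.961 g/mol.
Mass of Al2O3 per formula unit = 2.0000 × 101.961 = 203.922 g.
Al2O3 wt% = 203.922 / 584.945 × 100 = 34.86%.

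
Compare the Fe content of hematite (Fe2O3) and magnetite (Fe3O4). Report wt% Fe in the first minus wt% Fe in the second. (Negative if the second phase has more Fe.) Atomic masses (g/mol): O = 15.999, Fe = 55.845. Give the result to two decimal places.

Fe in Fe2O3: molar mass 159.687 g/mol; 2×55.845 = 111.690 g → 69.94 wt%.
Fe in Fe3O4: molar mass 231.531 g/mol; 3×55.845 = 167.535 g → 72.36 wt%.
Difference = 69.94 − 72.36 = -2.42 percentage points.

-2.42 percentage points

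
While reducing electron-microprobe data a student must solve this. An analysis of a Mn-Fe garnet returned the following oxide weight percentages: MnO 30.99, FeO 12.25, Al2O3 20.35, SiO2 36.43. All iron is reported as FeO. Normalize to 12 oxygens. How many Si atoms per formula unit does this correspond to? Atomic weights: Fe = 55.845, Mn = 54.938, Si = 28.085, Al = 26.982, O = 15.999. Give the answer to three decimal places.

3.008 Si apfu

30.99 wt% MnO ÷ 70.937 g/mol = 0.43687 mol, giving 0.43687 Mn and 0.43687 O.
12.25 wt% FeO ÷ 71.844 g/mol = 0.17051 mol, giving 0.17051 Fe and 0.17051 O.
20.35 wt% Al2O3 ÷ 101.961 g/mol = 0.19959 mol, giving 0.39918 Al and 0.59877 O.
36.43 wt% SiO2 ÷ 60.083 g/mol = 0.60633 mol, giving 0.60633 Si and 1.21266 O.
Oxygen sums to 2.41881; scaling by 12/2.41881 = 4.96112 puts the formula on 12 O.
Si: 0.60633 × 4.96112 = 3.008 atoms per formula unit.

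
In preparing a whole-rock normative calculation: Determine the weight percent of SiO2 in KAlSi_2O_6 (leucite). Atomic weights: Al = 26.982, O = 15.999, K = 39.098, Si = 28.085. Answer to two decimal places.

55.06 wt%

Molar mass of KAlSi_2O_6 = 1·39.098 + 1·26.982 + 2·28.085 + 6·15.999 = 218.244 g/mol.
Each formula unit contains 2 Si, equivalent to 2/1 = 2.0000 mol SiO2.
M(SiO2) = 1×28.085 + 2×15.999 = 60.083 g/mol.
Mass of SiO2 per formula unit = 2.0000 × 60.083 = 120.166 g.
SiO2 wt% = 120.166 / 218.244 × 100 = 55.06%.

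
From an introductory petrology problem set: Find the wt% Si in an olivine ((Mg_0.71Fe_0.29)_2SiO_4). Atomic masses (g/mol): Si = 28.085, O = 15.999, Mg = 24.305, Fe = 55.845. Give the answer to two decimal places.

Formula mass = 1.42×24.305 + 0.58×55.845 + 1×28.085 + 4×15.999 = 158.984 g/mol, of which 28.085 g is Si.
So Si makes up 28.085/158.984 = 0.1767 of the mass, i.e. 17.67%.

17.67 wt%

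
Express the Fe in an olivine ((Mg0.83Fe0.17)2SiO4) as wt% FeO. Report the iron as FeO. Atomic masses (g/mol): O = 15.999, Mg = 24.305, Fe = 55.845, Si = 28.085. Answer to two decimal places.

Formula mass = 151.415 g/mol.
0.34 Fe → 0.3400 mol FeO per formula unit; M(FeO) = 71.844, so FeO mass = 24.427 g.
24.427/151.415 × 100 = 16.13 wt%.

16.13 wt%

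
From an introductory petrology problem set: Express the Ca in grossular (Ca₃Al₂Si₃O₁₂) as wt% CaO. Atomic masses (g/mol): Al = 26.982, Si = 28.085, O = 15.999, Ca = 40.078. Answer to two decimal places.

Molar mass of Ca₃Al₂Si₃O₁₂ = 3*40.078 + 2*26.982 + 3*28.085 + 12*15.999 = 450.441 g/mol.
Each formula unit contains 3 Ca, equivalent to 3/1 = 3.0000 mol CaO.
M(CaO) = 1×40.078 + 1×15.999 = 56.077 g/mol.
Mass of CaO per formula unit = 3.0000 × 56.077 = 168.231 g.
CaO wt% = 168.231 / 450.441 × 100 = 37.35%.

37.35 wt%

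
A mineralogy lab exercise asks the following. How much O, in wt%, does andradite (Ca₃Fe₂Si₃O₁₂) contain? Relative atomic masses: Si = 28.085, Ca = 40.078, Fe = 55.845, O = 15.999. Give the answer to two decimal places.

Molar mass of Ca₃Fe₂Si₃O₁₂: 3*40.078 + 2*55.845 + 3*28.085 + 12*15.999 = 508.167 g/mol.
Mass of O per formula unit: 12 × 15.999 = 191.988 g.
Weight fraction O = 191.988 / 508.167 = 0.3778.

37.78 wt%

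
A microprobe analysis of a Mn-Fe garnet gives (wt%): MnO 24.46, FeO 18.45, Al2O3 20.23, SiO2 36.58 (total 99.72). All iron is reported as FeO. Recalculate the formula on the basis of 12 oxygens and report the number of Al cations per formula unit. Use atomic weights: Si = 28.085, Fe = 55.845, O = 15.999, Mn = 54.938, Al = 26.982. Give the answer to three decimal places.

24.46 wt% MnO ÷ 70.937 g/mol = 0.34481 mol, giving 0.34481 Mn and 0.34481 O.
18.45 wt% FeO ÷ 71.844 g/mol = 0.25681 mol, giving 0.25681 Fe and 0.25681 O.
20.23 wt% Al2O3 ÷ 101.961 g/mol = 0.19841 mol, giving 0.39682 Al and 0.59523 O.
36.58 wt% SiO2 ÷ 60.083 g/mol = 0.60882 mol, giving 0.60882 Si and 1.21764 O.
Oxygen sums to 2.41449; scaling by 12/2.41449 = 4.96999 puts the formula on 12 O.
Al: 0.39682 × 4.96999 = 1.972 atoms per formula unit.

1.972 Al apfu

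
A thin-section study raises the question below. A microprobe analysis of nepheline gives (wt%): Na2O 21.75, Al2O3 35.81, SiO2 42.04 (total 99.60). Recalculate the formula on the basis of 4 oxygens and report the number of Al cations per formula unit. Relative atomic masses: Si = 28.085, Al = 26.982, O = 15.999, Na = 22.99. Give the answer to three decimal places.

Na2O: 21.75/61.979 = 0.35093 mol → 0.70186 mol Na, 0.35093 mol O.
Al2O3: 35.81/101.961 = 0.35121 mol → 0.70242 mol Al, 1.05363 mol O.
SiO2: 42.04/60.083 = 0.69970 mol → 0.69970 mol Si, 1.39940 mol O.
Total oxygen = 2.80396 mol. Normalization factor = 4/2.80396 = 1.42655.
Al per 4 O = 0.70242 × 1.42655 = 1.002.

1.002 Al apfu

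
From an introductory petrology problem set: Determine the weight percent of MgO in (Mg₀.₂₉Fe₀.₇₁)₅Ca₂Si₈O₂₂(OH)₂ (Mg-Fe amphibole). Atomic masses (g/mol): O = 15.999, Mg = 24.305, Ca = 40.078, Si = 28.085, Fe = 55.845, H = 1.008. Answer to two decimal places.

6.32 wt%

M((Mg₀.₂₉Fe₀.₇₁)₅Ca₂Si₈O₂₂(OH)₂) = 924.320 g/mol; M(MgO) = 40.304 g/mol.
Moles MgO per formula unit = 1.45 Mg ÷ 1 = 1.4500.
MgO fraction = (1.4500 × 40.304) / 924.320 = 58.441/924.320 = 0.0632.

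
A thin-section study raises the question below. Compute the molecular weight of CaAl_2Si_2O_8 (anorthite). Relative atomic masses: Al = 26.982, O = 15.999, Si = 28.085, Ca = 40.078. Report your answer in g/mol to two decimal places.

The formula mass is the sum 1×40.078 + 2×26.982 + 2×28.085 + 8×15.999.

278.20 g/mol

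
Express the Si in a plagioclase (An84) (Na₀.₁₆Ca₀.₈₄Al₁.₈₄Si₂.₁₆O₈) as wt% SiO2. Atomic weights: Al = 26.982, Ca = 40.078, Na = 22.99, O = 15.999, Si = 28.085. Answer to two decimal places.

Formula mass = 275.646 g/mol.
2.16 Si → 2.1600 mol SiO2 per formula unit; M(SiO2) = 60.083, so SiO2 mass = 129.779 g.
129.779/275.646 × 100 = 47.08 wt%.

47.08 wt%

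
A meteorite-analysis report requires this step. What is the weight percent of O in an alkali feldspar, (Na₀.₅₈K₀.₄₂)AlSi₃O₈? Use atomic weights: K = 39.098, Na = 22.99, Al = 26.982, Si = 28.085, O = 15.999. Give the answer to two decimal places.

Formula mass = 0.58·22.99 + 0.42·39.098 + 1·26.982 + 3·28.085 + 8·15.999 = 268.984 g/mol, of which 127.992 g is O.
So O makes up 127.992/268.984 = 0.4758 of the mass, i.e. 47.58%.

47.58 wt%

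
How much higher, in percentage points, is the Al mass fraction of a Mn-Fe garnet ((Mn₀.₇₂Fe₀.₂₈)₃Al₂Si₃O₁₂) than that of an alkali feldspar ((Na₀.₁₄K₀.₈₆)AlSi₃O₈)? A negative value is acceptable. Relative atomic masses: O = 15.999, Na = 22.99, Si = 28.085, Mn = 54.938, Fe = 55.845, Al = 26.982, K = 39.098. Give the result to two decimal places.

1.11 percentage points

First mineral: 53.964 g Al in 495.783 g formula = 10.88 wt% Al.
Second mineral: 26.982 g Al in 276.072 g formula = 9.77 wt% Al.
10.88% − 9.77% gives a difference of 1.11 percentage points.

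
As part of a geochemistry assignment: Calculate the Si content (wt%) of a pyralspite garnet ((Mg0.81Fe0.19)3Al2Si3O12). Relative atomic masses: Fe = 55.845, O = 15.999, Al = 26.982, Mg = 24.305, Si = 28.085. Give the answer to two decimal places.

M((Mg0.81Fe0.19)3Al2Si3O12) = 421.100 g/mol.
Si contributes 3 × 28.085 = 84.255 g per mole.
84.255/421.100 = 0.2001 → 20.01%.

20.01 wt%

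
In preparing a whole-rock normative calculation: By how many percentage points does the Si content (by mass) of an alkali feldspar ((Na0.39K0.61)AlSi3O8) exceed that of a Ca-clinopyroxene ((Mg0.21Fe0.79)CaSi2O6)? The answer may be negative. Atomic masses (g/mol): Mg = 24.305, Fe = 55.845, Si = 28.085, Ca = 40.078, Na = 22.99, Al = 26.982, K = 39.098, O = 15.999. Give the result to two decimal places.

M((Na0.39K0.61)AlSi3O8) = 272.045 g/mol, so wt% Si = 84.255/272.045 × 100 = 30.97%.
M((Mg0.21Fe0.79)CaSi2O6) = 241.464 g/mol, so wt% Si = 56.170/241.464 × 100 = 23.26%.
30.97 − 23.26 = 7.71 pp.

7.71 percentage points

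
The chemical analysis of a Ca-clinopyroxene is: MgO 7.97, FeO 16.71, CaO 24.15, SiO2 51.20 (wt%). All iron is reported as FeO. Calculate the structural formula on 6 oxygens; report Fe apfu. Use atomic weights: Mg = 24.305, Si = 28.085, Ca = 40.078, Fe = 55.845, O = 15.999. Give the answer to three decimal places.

MgO (M=40.304): mol = 0.19775; Mg = 0.19775, O = 0.19775.
FeO (M=71.844): mol = 0.23259; Fe = 0.23259, O = 0.23259.
CaO (M=56.077): mol = 0.43066; Ca = 0.43066, O = 0.43066.
SiO2 (M=60.083): mol = 0.85215; Si = 0.85215, O = 1.70430.
ΣO = 2.56530; factor = 6/ΣO = 2.33891.
Fe apfu = 0.23259 × 2.33891 = 0.544.

0.544 Fe apfu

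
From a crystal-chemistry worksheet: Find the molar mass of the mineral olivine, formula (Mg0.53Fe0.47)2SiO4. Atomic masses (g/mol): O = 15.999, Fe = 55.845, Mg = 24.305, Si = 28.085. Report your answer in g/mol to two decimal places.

170.34 g/mol

The formula mass is the sum 1.06*24.305 + 0.94*55.845 + 1*28.085 + 4*15.999.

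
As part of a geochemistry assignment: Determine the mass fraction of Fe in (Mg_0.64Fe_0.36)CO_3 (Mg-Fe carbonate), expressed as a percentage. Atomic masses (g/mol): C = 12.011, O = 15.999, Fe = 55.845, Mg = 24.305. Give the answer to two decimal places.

M((Mg_0.64Fe_0.36)CO_3) = 95.667 g/mol.
Fe contributes 0.36 × 55.845 = 20.104 g per mole.
20.104/95.667 = 0.2101 → 21.01%.

21.01 weight percent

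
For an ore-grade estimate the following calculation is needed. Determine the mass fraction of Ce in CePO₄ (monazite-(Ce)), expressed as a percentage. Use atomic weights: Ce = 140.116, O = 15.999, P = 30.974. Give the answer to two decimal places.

59.60 wt%

M(CePO₄) = 235.086 g/mol.
Ce contributes 1 × 140.116 = 140.116 g per mole.
140.116/235.086 = 0.5960 → 59.60%.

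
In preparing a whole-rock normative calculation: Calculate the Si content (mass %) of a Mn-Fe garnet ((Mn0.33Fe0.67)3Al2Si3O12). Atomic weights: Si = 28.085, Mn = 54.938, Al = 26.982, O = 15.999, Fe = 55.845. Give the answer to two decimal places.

16.96 mass %

M((Mn0.33Fe0.67)3Al2Si3O12) = 496.844 g/mol.
Si contributes 3 × 28.085 = 84.255 g per mole.
84.255/496.844 = 0.1696 → 16.96%.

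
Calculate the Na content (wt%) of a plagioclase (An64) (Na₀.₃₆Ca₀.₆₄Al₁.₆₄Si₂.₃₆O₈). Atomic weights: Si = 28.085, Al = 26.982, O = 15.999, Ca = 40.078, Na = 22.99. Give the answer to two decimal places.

M(Na₀.₃₆Ca₀.₆₄Al₁.₆₄Si₂.₃₆O₈) = 272.449 g/mol.
Na contributes 0.36 × 22.99 = 8.276 g per mole.
8.276/272.449 = 0.0304 → 3.04%.

3.04 wt%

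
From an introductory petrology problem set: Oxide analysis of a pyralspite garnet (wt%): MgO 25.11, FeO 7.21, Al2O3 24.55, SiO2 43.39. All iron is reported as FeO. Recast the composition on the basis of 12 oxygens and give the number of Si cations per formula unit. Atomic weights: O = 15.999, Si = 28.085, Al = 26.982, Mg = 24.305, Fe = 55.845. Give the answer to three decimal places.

25.11 wt% MgO ÷ 40.304 g/mol = 0.62302 mol, giving 0.62302 Mg and 0.62302 O.
7.21 wt% FeO ÷ 71.844 g/mol = 0.10036 mol, giving 0.10036 Fe and 0.10036 O.
24.55 wt% Al2O3 ÷ 101.961 g/mol = 0.24078 mol, giving 0.48156 Al and 0.72234 O.
43.39 wt% SiO2 ÷ 60.083 g/mol = 0.72217 mol, giving 0.72217 Si and 1.44434 O.
Oxygen sums to 2.89006; scaling by 12/2.89006 = 4.15216 puts the formula on 12 O.
Si: 0.72217 × 4.15216 = 2.999 atoms per formula unit.

2.999 Si apfu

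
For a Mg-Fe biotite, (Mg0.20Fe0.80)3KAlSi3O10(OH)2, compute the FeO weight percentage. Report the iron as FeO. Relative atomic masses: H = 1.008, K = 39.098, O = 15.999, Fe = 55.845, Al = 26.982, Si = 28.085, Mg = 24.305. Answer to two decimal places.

34.98 wt%

Formula mass = 492.950 g/mol.
2.40 Fe → 2.4000 mol FeO per formula unit; M(FeO) = 71.844, so FeO mass = 172.426 g.
172.426/492.950 × 100 = 34.98 wt%.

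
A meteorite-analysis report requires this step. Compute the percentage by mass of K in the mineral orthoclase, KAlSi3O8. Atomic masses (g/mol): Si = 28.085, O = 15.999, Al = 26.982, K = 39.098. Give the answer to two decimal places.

14.05 weight percent

Formula mass = 1·39.098 + 1·26.982 + 3·28.085 + 8·15.999 = 278.327 g/mol, of which 39.098 g is K.
So K makes up 39.098/278.327 = 0.1405 of the mass, i.e. 14.05%.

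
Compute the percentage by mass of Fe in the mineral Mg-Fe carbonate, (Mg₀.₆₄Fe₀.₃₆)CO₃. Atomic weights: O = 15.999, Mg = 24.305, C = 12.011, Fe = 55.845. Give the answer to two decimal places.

21.01 weight percent

Formula mass = 0.64×24.305 + 0.36×55.845 + 1×12.011 + 3×15.999 = 95.667 g/mol, of which 20.104 g is Fe.
So Fe makes up 20.104/95.667 = 0.2101 of the mass, i.e. 21.01%.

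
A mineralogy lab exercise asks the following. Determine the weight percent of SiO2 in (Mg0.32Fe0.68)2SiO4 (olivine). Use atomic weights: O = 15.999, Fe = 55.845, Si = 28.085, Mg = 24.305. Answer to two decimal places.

M((Mg0.32Fe0.68)2SiO4) = 183.585 g/mol; M(SiO2) = 60.083 g/mol.
Moles SiO2 per formula unit = 1 Si ÷ 1 = 1.0000.
SiO2 fraction = (1.0000 × 60.083) / 183.585 = 60.083/183.585 = 0.3273.

32.73 wt%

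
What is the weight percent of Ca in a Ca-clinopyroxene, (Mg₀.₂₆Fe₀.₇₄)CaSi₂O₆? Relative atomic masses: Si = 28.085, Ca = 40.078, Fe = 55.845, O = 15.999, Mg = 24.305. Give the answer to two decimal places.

16.71 wt%

Formula mass = 0.26*24.305 + 0.74*55.845 + 1*40.078 + 2*28.085 + 6*15.999 = 239.887 g/mol, of which 40.078 g is Ca.
So Ca makes up 40.078/239.887 = 0.1671 of the mass, i.e. 16.71%.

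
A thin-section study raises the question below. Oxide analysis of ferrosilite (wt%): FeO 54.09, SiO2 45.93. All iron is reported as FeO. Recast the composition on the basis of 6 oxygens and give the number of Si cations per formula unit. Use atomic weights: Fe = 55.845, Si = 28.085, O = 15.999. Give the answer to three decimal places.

54.09 wt% FeO ÷ 71.844 g/mol = 0.75288 mol, giving 0.75288 Fe and 0.75288 O.
45.93 wt% SiO2 ÷ 60.083 g/mol = 0.76444 mol, giving 0.76444 Si and 1.52888 O.
Oxygen sums to 2.28176; scaling by 6/2.28176 = 2.62955 puts the formula on 6 O.
Si: 0.76444 × 2.62955 = 2.010 atoms per formula unit.

2.010 Si apfu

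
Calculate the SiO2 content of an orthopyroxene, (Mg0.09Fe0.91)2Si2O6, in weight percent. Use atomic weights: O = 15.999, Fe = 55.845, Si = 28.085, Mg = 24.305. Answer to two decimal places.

M((Mg0.09Fe0.91)2Si2O6) = 258.177 g/mol; M(SiO2) = 60.083 g/mol.
Moles SiO2 per formula unit = 2 Si ÷ 1 = 2.0000.
SiO2 fraction = (2.0000 × 60.083) / 258.177 = 120.166/258.177 = 0.4654.

46.54 wt%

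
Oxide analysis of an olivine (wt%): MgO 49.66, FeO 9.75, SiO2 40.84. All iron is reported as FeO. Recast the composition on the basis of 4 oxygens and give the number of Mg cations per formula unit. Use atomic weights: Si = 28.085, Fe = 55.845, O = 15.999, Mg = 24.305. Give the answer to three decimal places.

1.807 Mg apfu

MgO: 49.66/40.304 = 1.23214 mol → 1.23214 mol Mg, 1.23214 mol O.
FeO: 9.75/71.844 = 0.13571 mol → 0.13571 mol Fe, 0.13571 mol O.
SiO2: 40.84/60.083 = 0.67973 mol → 0.67973 mol Si, 1.35946 mol O.
Total oxygen = 2.72731 mol. Normalization factor = 4/2.72731 = 1.46665.
Mg per 4 O = 1.23214 × 1.46665 = 1.807.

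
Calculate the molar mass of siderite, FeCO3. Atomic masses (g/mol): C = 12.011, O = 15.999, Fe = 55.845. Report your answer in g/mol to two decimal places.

115.85 g/mol

Fe: 1 × 55.845 = 55.8450
C: 1 × 12.011 = 12.0110
O: 3 × 15.999 = 47.9970
Summing the contributions gives the formula mass.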